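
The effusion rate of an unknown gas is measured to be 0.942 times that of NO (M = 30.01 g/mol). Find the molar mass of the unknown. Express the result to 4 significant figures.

33.82 g/mol

Using Graham's law: rate_X/rate_NO = √(M_NO/M_X).
0.942 = √(30.01/M_X)
M_X = 30.01 / 0.942² = 30.01 / 0.8874 = 33.82 g/mol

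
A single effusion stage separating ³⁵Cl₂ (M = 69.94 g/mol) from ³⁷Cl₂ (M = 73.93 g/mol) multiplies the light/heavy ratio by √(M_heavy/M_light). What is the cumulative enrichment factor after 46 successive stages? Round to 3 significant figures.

3.58

Each stage multiplies the ratio by α = √(73.93/69.94), so after 46 stages the overall factor is α^46 = (73.93/69.94)^(46/2).
= 1.05705^23 = 3.58.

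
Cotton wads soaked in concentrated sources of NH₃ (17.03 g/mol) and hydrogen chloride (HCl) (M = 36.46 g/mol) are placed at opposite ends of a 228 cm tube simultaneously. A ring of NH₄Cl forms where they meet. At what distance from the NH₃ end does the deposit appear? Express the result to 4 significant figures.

135.4 cm

Distances travelled in equal time are proportional to diffusion rates, so d_NH₃/d_HCl = √(M_HCl/M_NH₃) = √(36.46/17.03) = 1.463.
With d_NH₃ + d_HCl = 228 cm, d_HCl = 228/(1 + 1.463) = 92.56 cm.
d_NH₃ = 228 − 92.56 = 135.4 cm.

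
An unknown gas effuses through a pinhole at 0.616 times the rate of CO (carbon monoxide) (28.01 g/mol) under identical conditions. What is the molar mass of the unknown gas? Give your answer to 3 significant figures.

73.8 g/mol

Since effusion rate ∝ 1/√M, rate_X/rate_CO = √(M_CO/M_X).
0.616 = √(28.01/M_X)
M_X = 28.01 / 0.616² = 28.01 / 0.3795 = 73.8 g/mol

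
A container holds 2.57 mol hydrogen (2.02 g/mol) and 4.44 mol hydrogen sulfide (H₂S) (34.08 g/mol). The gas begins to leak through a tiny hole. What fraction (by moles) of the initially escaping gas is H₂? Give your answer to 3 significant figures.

0.704

Each component's effusion rate ∝ (its partial pressure)·(1/√M) ∝ n_i/√M_i.
x_H₂(eff) = (n_H₂/√M_H₂) / (n_H₂/√M_H₂ + n_H₂S/√M_H₂S)
= (2.57/√2.02) / (2.57/√2.02 + 4.44/√34.08) = 1.808/(1.808 + 0.7606) = 0.704.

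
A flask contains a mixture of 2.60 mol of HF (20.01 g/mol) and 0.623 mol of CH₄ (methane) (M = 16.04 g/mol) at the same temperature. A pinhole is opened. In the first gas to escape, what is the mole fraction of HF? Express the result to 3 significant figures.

The effusion rate of species i is ∝ p_i/√M_i ∝ n_i/√M_i.
Mole fraction of HF in the effusate = (n_HF/√M_HF) / (n_HF/√M_HF + n_CH₄/√M_CH₄)
= (2.60/√20.01) / (2.60/√20.01 + 0.623/√16.04) = 0.5812/(0.5812 + 0.1556) = 0.789.

0.789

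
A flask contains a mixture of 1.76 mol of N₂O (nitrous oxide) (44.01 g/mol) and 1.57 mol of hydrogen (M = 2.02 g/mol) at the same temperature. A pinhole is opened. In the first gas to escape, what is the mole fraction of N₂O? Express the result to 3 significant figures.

Effusion rate of each component ∝ n_i/√M_i (partial pressure × 1/√M).
Mole fraction of N₂O in the effusate = (n_N₂O/√M_N₂O) / (n_N₂O/√M_N₂O + n_H₂/√M_H₂)
= (1.76/√44.01) / (1.76/√44.01 + 1.57/√2.02) = 0.2653/(0.2653 + 1.105) = 0.194.

0.194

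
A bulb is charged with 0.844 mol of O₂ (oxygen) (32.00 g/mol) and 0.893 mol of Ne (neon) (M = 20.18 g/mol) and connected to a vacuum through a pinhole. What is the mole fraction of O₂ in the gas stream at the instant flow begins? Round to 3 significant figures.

0.429

The effusion rate of species i is ∝ p_i/√M_i ∝ n_i/√M_i.
x_O₂(eff) = (n_O₂/√M_O₂) / (n_O₂/√M_O₂ + n_Ne/√M_Ne)
= (0.844/√32.00) / (0.844/√32.00 + 0.893/√20.18) = 0.1492/(0.1492 + 0.1988) = 0.429.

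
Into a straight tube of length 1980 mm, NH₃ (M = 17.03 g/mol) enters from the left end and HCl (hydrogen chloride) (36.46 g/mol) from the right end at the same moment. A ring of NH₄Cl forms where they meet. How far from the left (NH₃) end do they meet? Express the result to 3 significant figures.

Graham's law gives d_NH₃/d_HCl = rate_NH₃/rate_HCl = √(M_HCl/M_NH₃) = √(36.46/17.03) = 1.463.
With d_NH₃ + d_HCl = 1980 mm, d_HCl = 1980/(1 + 1.463) = 803.8 mm.
d_NH₃ = 1980 − 803.8 = 1180 mm.

1180 mm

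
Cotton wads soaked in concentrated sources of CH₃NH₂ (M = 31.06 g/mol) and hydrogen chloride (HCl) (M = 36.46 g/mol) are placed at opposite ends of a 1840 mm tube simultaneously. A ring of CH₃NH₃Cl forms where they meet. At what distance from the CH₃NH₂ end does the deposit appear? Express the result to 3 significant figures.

957 mm

The fronts meet when d_CH₃NH₂ + d_HCl = L with d_CH₃NH₂/d_HCl = √(M_HCl/M_CH₃NH₂) (Graham's law). Here √(M_HCl/M_CH₃NH₂) = √(36.46/31.06) = 1.083.
With d_CH₃NH₂ + d_HCl = 1840 mm, d_HCl = 1840/(1 + 1.083) = 883.2 mm.
d_CH₃NH₂ = 1840 − 883.2 = 957 mm.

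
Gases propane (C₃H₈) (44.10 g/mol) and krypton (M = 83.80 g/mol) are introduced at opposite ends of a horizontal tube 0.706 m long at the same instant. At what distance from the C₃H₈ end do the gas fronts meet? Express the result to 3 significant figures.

0.409 m

Distances travelled in equal time are proportional to diffusion rates, so d_C₃H₈/d_Kr = √(M_Kr/M_C₃H₈) = √(83.80/44.10) = 1.378.
With d_C₃H₈ + d_Kr = 0.706 m, d_Kr = 0.706/(1 + 1.378) = 0.2968 m.
d_C₃H₈ = 0.706 − 0.2968 = 0.409 m.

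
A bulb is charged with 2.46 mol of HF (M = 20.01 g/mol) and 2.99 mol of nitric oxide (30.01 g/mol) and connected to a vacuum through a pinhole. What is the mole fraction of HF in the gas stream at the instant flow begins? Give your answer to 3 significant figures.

Effusion rate of each component ∝ n_i/√M_i (partial pressure × 1/√M).
Mole fraction of HF in the effusate = (n_HF/√M_HF) / (n_HF/√M_HF + n_NO/√M_NO)
= (2.46/√20.01) / (2.46/√20.01 + 2.99/√30.01) = 0.5499/(0.5499 + 0.5458) = 0.502.

0.502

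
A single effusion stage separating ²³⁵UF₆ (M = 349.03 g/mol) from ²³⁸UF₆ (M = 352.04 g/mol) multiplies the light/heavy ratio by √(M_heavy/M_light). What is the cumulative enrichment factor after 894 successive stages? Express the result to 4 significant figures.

46.45

Each stage multiplies the ratio by α = √(352.04/349.03), so after 894 stages the overall factor is α^894 = (352.04/349.03)^(894/2).
= 1.00862^447 = 46.45.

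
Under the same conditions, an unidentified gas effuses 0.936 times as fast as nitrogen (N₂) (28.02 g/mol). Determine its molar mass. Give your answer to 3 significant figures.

Using Graham's law: rate_X/rate_N₂ = √(M_N₂/M_X).
0.936 = √(28.02/M_X)
M_X = 28.02 / 0.936² = 28.02 / 0.8761 = 32.0 g/mol

32.0 g/mol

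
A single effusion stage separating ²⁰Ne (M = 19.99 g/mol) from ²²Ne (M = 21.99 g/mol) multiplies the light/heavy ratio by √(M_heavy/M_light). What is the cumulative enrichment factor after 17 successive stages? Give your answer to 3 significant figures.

After 17 stages the ratio has grown by (√(21.99/19.99))^17 = (21.99/19.99)^(17/2).
= 1.10005^(17/2) = 2.25.

2.25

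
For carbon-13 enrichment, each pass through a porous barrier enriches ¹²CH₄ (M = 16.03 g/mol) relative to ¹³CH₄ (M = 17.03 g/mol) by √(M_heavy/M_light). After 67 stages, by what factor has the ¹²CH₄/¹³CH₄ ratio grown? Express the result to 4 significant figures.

7.593

Each stage multiplies the ratio by α = √(17.03/16.03), so after 67 stages the overall factor is α^67 = (17.03/16.03)^(67/2).
= 1.06238^(67/2) = 7.593.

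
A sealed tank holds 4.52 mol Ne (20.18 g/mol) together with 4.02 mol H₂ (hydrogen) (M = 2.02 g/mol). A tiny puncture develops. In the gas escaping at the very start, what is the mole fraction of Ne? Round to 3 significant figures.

Rate_i ∝ x_i/√M_i (Graham's law weighted by mole fraction), so the effusate composition follows n_i/√M_i.
So x_Ne in the escaping gas = (n_Ne/√M_Ne) / Σ(n_i/√M_i)
= (4.52/√20.18) / (4.52/√20.18 + 4.02/√2.02) = 1.006/(1.006 + 2.828) = 0.262.

0.262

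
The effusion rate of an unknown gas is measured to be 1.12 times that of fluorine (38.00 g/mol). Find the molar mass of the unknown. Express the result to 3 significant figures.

30.3 g/mol

From Graham's law, rate_X/rate_F₂ = √(M_F₂/M_X).
1.12 = √(38.00/M_X)
M_X = 38.00 / 1.12² = 38.00 / 1.254 = 30.3 g/mol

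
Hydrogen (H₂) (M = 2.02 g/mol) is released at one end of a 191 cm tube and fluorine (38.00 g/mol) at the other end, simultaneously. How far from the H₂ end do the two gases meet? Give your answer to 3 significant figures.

The fronts meet when d_H₂ + d_F₂ = L with d_H₂/d_F₂ = √(M_F₂/M_H₂) (Graham's law). Here √(M_F₂/M_H₂) = √(38.00/2.02) = 4.337.
With d_H₂ + d_F₂ = 191 cm, d_F₂ = 191/(1 + 4.337) = 35.79 cm.
d_H₂ = 191 − 35.79 = 155 cm.

155 cm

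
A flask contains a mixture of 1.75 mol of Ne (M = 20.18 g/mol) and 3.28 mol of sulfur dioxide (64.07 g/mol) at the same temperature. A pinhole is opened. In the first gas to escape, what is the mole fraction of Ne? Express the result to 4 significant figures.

0.4874

Rate_i ∝ x_i/√M_i (Graham's law weighted by mole fraction), so the effusate composition follows n_i/√M_i.
x_Ne(eff) = (n_Ne/√M_Ne) / (n_Ne/√M_Ne + n_SO₂/√M_SO₂)
= (1.75/√20.18) / (1.75/√20.18 + 3.28/√64.07) = 0.3896/(0.3896 + 0.4098) = 0.4874.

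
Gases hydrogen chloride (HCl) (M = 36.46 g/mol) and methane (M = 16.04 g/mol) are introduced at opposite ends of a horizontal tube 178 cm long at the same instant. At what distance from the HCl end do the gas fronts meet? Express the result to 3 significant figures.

In equal time, each gas travels a distance ∝ its rate ∝ 1/√M, so d_HCl/d_CH₄ = √(M_CH₄/M_HCl) = √(16.04/36.46) = 0.6633.
With d_HCl + d_CH₄ = 178 cm, d_CH₄ = 178/(1 + 0.6633) = 107.0 cm.
d_HCl = 178 − 107.0 = 71.0 cm.

71.0 cm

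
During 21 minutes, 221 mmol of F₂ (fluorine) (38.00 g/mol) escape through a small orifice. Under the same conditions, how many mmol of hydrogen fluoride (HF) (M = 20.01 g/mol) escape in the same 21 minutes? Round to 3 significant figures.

Graham's law gives rate_HF/rate_F₂ = √(M_F₂/M_HF) = √(38.00/20.01) = √1.899 = 1.378.
So the amount for HF is 221 × 1.378 = 305 mmol.

305 mmol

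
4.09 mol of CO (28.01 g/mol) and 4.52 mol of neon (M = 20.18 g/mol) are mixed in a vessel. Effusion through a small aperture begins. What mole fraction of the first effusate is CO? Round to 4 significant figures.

Effusion rate of each component ∝ n_i/√M_i (partial pressure × 1/√M).
Mole fraction of CO in the effusate = (n_CO/√M_CO) / (n_CO/√M_CO + n_Ne/√M_Ne)
= (4.09/√28.01) / (4.09/√28.01 + 4.52/√20.18) = 0.7728/(0.7728 + 1.006) = 0.4344.

0.4344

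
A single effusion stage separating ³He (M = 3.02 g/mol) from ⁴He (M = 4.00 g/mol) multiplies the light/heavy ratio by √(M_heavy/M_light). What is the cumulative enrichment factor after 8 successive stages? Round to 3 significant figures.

After 8 stages the ratio has grown by (√(4.00/3.02))^8 = (4.00/3.02)^(8/2).
= 1.32450^4 = 3.08.

3.08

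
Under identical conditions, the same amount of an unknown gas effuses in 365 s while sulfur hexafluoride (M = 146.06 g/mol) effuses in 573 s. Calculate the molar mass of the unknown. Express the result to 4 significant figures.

Graham's law gives t_X/t_SF₆ = √(M_X/M_SF₆).
365/573 = 0.6370 = √(M_X/146.06)
M_X = 146.06 × 0.6370² = 146.06 × 0.4058 = 59.27 g/mol

59.27 g/mol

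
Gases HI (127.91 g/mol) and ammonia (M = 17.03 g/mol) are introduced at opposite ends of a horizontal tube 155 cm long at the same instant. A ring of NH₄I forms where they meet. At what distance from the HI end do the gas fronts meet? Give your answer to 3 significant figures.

41.4 cm

Graham's law gives d_HI/d_NH₃ = rate_HI/rate_NH₃ = √(M_NH₃/M_HI) = √(17.03/127.91) = 0.3649.
With d_HI + d_NH₃ = 155 cm, d_NH₃ = 155/(1 + 0.3649) = 113.6 cm.
d_HI = 155 − 113.6 = 41.4 cm.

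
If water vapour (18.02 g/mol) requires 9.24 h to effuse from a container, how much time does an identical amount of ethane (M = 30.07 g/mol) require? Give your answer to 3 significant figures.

Since effusion rate ∝ 1/√M, t_C₂H₆/t_H₂O = √(M_C₂H₆/M_H₂O) = √(30.07/18.02) = √1.669 = 1.292.
So the time for C₂H₆ is 9.24 × 1.292 = 11.9 h.

11.9 h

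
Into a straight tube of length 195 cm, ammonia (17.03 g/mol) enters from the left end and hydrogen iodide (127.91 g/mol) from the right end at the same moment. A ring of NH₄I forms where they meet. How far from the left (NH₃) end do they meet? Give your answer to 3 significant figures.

143 cm

In equal time, each gas travels a distance ∝ its rate ∝ 1/√M, so d_NH₃/d_HI = √(M_HI/M_NH₃) = √(127.91/17.03) = 2.741.
With d_NH₃ + d_HI = 195 cm, d_HI = 195/(1 + 2.741) = 52.13 cm.
d_NH₃ = 195 − 52.13 = 143 cm.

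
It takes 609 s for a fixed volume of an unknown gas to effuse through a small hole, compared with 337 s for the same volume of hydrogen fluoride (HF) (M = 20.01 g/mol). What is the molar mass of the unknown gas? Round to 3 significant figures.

Graham's law gives t_X/t_HF = √(M_X/M_HF).
609/337 = 1.807 = √(M_X/20.01)
M_X = 20.01 × 1.807² = 20.01 × 3.266 = 65.3 g/mol

65.3 g/mol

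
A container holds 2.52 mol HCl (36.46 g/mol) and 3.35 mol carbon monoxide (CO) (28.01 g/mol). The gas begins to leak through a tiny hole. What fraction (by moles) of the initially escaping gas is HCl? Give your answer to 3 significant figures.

0.397

Rate_i ∝ x_i/√M_i (Graham's law weighted by mole fraction), so the effusate composition follows n_i/√M_i.
x_HCl(eff) = (n_HCl/√M_HCl) / (n_HCl/√M_HCl + n_CO/√M_CO)
= (2.52/√36.46) / (2.52/√36.46 + 3.35/√28.01) = 0.4173/(0.4173 + 0.6330) = 0.397.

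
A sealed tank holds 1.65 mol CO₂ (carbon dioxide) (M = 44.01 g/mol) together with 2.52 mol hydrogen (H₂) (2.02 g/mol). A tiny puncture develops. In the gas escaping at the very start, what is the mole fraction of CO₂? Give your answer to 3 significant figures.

0.123

Each component's effusion rate ∝ (its partial pressure)·(1/√M) ∝ n_i/√M_i.
So x_CO₂ in the escaping gas = (n_CO₂/√M_CO₂) / Σ(n_i/√M_i)
= (1.65/√44.01) / (1.65/√44.01 + 2.52/√2.02) = 0.2487/(0.2487 + 1.773) = 0.123.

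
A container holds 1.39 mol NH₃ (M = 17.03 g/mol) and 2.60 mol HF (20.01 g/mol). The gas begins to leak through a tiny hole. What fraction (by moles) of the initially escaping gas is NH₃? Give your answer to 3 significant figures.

0.367

The effusion rate of species i is ∝ p_i/√M_i ∝ n_i/√M_i.
Mole fraction of NH₃ in the effusate = (n_NH₃/√M_NH₃) / (n_NH₃/√M_NH₃ + n_HF/√M_HF)
= (1.39/√17.03) / (1.39/√17.03 + 2.60/√20.01) = 0.3368/(0.3368 + 0.5812) = 0.367.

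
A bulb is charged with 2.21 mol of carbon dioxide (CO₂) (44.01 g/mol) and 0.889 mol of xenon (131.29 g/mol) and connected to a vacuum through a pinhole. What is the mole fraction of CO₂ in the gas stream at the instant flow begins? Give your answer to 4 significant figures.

Rate_i ∝ x_i/√M_i (Graham's law weighted by mole fraction), so the effusate composition follows n_i/√M_i.
x_CO₂(eff) = (n_CO₂/√M_CO₂) / (n_CO₂/√M_CO₂ + n_Xe/√M_Xe)
= (2.21/√44.01) / (2.21/√44.01 + 0.889/√131.29) = 0.3331/(0.3331 + 0.07759) = 0.8111.

0.8111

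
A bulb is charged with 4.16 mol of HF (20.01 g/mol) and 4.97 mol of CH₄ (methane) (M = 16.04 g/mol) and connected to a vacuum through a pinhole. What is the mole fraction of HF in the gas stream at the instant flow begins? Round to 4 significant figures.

Effusion rate of each component ∝ n_i/√M_i (partial pressure × 1/√M).
x_HF(eff) = (n_HF/√M_HF) / (n_HF/√M_HF + n_CH₄/√M_CH₄)
= (4.16/√20.01) / (4.16/√20.01 + 4.97/√16.04) = 0.9300/(0.9300 + 1.241) = 0.4284.

0.4284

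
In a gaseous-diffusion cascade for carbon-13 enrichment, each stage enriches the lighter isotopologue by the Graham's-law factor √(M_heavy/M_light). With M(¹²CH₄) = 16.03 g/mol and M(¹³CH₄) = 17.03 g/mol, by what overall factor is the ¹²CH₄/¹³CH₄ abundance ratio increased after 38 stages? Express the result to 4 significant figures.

3.157

After 38 stages the ratio has grown by (√(17.03/16.03))^38 = (17.03/16.03)^(38/2).
= 1.06238^19 = 3.157.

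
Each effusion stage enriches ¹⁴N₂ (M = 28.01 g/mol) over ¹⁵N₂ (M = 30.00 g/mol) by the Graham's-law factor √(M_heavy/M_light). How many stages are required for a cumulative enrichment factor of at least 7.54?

With α = √(30.00/28.01) per stage, ln α = ½ ln(1.07105) = 0.03432.
Need α^N ≥ 7.54 ⇒ N ≥ ln(7.54) / ln α = 2.020 / 0.03432 = 58.87.
So at least 59 stages are needed.

59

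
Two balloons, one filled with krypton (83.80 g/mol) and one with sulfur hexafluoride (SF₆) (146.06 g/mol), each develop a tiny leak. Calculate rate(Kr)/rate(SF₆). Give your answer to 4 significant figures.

1.320

Using Graham's law: rate_Kr/rate_SF₆ = √(M_SF₆/M_Kr) = √(146.06/83.80) = √1.743 = 1.320.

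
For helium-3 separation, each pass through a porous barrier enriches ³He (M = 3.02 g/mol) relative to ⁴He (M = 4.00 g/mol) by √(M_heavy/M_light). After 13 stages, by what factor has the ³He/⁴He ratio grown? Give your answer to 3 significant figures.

Overall factor = α^13 with α = √(4.00/3.02), i.e. (4.00/3.02)^(13/2).
= 1.32450^(13/2) = 6.21.

6.21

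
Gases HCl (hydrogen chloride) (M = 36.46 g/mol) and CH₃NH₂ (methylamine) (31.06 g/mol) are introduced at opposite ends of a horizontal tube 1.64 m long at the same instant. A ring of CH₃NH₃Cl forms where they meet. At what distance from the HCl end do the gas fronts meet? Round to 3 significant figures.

Distances travelled in equal time are proportional to diffusion rates, so d_HCl/d_CH₃NH₂ = √(M_CH₃NH₂/M_HCl) = √(31.06/36.46) = 0.9230.
With d_HCl + d_CH₃NH₂ = 1.64 m, d_CH₃NH₂ = 1.64/(1 + 0.9230) = 0.8528 m.
d_HCl = 1.64 − 0.8528 = 0.787 m.

0.787 m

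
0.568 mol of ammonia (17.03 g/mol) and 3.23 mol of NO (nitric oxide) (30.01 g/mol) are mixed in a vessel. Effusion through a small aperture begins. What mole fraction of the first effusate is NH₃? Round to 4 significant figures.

0.1893

Effusion rate of each component ∝ n_i/√M_i (partial pressure × 1/√M).
Mole fraction of NH₃ in the effusate = (n_NH₃/√M_NH₃) / (n_NH₃/√M_NH₃ + n_NO/√M_NO)
= (0.568/√17.03) / (0.568/√17.03 + 3.23/√30.01) = 0.1376/(0.1376 + 0.5896) = 0.1893.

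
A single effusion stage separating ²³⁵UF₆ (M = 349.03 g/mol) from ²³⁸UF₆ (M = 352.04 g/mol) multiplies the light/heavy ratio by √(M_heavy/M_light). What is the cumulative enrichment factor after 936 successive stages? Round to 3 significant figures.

Each stage multiplies the ratio by α = √(352.04/349.03), so after 936 stages the overall factor is α^936 = (352.04/349.03)^(936/2).
= 1.00862^468 = 55.6.

55.6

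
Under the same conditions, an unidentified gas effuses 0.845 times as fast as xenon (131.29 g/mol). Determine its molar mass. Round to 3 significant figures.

184 g/mol

Using Graham's law: rate_X/rate_Xe = √(M_Xe/M_X).
0.845 = √(131.29/M_X)
M_X = 131.29 / 0.845² = 131.29 / 0.7140 = 184 g/mol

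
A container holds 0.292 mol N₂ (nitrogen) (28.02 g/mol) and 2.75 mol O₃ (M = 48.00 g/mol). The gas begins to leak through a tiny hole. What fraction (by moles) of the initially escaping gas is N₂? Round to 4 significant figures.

Effusion rate of each component ∝ n_i/√M_i (partial pressure × 1/√M).
x_N₂(eff) = (n_N₂/√M_N₂) / (n_N₂/√M_N₂ + n_O₃/√M_O₃)
= (0.292/√28.02) / (0.292/√28.02 + 2.75/√48.00) = 0.05516/(0.05516 + 0.3969) = 0.1220.

0.1220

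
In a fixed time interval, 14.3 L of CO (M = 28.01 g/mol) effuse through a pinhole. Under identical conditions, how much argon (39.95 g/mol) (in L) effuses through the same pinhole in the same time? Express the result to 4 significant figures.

11.97 L

From Graham's law, rate_Ar/rate_CO = √(M_CO/M_Ar) = √(28.01/39.95) = √0.7011 = 0.8373.
So the volume for Ar is 14.3 × 0.8373 = 11.97 L.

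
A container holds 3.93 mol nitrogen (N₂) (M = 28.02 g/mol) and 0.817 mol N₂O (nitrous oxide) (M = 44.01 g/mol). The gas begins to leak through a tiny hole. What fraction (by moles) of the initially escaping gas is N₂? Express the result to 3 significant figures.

0.858

Each component's effusion rate ∝ (its partial pressure)·(1/√M) ∝ n_i/√M_i.
Mole fraction of N₂ in the effusate = (n_N₂/√M_N₂) / (n_N₂/√M_N₂ + n_N₂O/√M_N₂O)
= (3.93/√28.02) / (3.93/√28.02 + 0.817/√44.01) = 0.7424/(0.7424 + 0.1232) = 0.858.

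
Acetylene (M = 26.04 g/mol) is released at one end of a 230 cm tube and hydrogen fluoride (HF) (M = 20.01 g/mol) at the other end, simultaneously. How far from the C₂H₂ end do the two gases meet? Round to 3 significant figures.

Graham's law gives d_C₂H₂/d_HF = rate_C₂H₂/rate_HF = √(M_HF/M_C₂H₂) = √(20.01/26.04) = 0.8766.
With d_C₂H₂ + d_HF = 230 cm, d_HF = 230/(1 + 0.8766) = 122.6 cm.
d_C₂H₂ = 230 − 122.6 = 107 cm.

107 cm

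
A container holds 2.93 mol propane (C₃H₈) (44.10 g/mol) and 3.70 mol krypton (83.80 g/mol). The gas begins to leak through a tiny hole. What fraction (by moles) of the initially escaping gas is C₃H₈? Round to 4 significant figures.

0.5219

The effusion rate of species i is ∝ p_i/√M_i ∝ n_i/√M_i.
So x_C₃H₈ in the escaping gas = (n_C₃H₈/√M_C₃H₈) / Σ(n_i/√M_i)
= (2.93/√44.10) / (2.93/√44.10 + 3.70/√83.80) = 0.4412/(0.4412 + 0.4042) = 0.5219.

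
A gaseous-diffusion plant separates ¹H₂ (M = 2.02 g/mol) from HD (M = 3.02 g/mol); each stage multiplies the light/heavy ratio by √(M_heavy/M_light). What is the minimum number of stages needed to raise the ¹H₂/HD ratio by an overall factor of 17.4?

Per stage α = (3.02/2.02)^(1/2) = 1.49505^0.5, giving ln α = 0.2011.
Need α^N ≥ 17.4 ⇒ N ≥ ln(17.4) / ln α = 2.856 / 0.2011 = 14.21.
So at least 15 stages are needed.

15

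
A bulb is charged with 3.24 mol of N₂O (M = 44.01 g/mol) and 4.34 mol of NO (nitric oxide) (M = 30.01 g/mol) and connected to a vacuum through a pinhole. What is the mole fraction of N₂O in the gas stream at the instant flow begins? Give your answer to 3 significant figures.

0.381

Rate_i ∝ x_i/√M_i (Graham's law weighted by mole fraction), so the effusate composition follows n_i/√M_i.
So x_N₂O in the escaping gas = (n_N₂O/√M_N₂O) / Σ(n_i/√M_i)
= (3.24/√44.01) / (3.24/√44.01 + 4.34/√30.01) = 0.4884/(0.4884 + 0.7922) = 0.381.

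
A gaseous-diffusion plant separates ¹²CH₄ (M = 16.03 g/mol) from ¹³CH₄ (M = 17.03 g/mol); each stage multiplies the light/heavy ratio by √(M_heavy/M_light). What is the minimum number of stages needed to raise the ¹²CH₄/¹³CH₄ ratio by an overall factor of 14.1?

Per stage α = (17.03/16.03)^(1/2) = 1.06238^0.5, giving ln α = 0.03026.
Need α^N ≥ 14.1 ⇒ N ≥ ln(14.1) / ln α = 2.646 / 0.03026 = 87.46.
So at least 88 stages are needed.

88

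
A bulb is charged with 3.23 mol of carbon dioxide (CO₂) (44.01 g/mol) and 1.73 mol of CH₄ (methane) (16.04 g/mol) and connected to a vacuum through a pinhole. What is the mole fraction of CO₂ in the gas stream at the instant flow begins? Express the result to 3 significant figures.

Each component's effusion rate ∝ (its partial pressure)·(1/√M) ∝ n_i/√M_i.
Mole fraction of CO₂ in the effusate = (n_CO₂/√M_CO₂) / (n_CO₂/√M_CO₂ + n_CH₄/√M_CH₄)
= (3.23/√44.01) / (3.23/√44.01 + 1.73/√16.04) = 0.4869/(0.4869 + 0.4320) = 0.530.

0.530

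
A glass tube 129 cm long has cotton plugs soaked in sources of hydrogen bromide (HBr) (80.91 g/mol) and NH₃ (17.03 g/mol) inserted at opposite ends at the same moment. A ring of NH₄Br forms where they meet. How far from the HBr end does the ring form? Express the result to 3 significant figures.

Graham's law gives d_HBr/d_NH₃ = rate_HBr/rate_NH₃ = √(M_NH₃/M_HBr) = √(17.03/80.91) = 0.4588.
With d_HBr + d_NH₃ = 129 cm, d_NH₃ = 129/(1 + 0.4588) = 88.43 cm.
d_HBr = 129 − 88.43 = 40.6 cm.

40.6 cm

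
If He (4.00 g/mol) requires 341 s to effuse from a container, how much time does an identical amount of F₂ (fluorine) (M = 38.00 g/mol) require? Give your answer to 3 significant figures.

1050 s

By Graham's law, t_F₂/t_He = √(M_F₂/M_He) = √(38.00/4.00) = √9.500 = 3.082.
So the time for F₂ is 341 × 3.082 = 1050 s.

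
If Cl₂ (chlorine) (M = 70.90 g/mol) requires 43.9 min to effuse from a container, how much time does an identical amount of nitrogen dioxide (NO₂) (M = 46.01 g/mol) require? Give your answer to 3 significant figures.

By Graham's law, t_NO₂/t_Cl₂ = √(M_NO₂/M_Cl₂) = √(46.01/70.90) = √0.6489 = 0.8056.
So the time for NO₂ is 43.9 × 0.8056 = 35.4 min.

35.4 min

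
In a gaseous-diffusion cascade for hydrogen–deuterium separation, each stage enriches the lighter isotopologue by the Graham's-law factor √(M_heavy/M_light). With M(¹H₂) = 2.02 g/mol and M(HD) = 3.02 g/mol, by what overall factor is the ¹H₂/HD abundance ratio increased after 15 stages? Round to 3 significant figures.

20.4

Each stage multiplies the ratio by α = √(3.02/2.02), so after 15 stages the overall factor is α^15 = (3.02/2.02)^(15/2).
= 1.49505^(15/2) = 20.4.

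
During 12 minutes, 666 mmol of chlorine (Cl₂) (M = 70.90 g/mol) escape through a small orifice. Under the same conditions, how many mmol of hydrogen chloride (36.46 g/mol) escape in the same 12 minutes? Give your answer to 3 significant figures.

929 mmol

Graham's law gives rate_HCl/rate_Cl₂ = √(M_Cl₂/M_HCl) = √(70.90/36.46) = √1.945 = 1.394.
So the amount for HCl is 666 × 1.394 = 929 mmol.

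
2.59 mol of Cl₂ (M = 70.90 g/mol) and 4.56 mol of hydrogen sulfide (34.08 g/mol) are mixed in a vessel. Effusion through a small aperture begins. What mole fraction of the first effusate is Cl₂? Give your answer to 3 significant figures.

Rate_i ∝ x_i/√M_i (Graham's law weighted by mole fraction), so the effusate composition follows n_i/√M_i.
So x_Cl₂ in the escaping gas = (n_Cl₂/√M_Cl₂) / Σ(n_i/√M_i)
= (2.59/√70.90) / (2.59/√70.90 + 4.56/√34.08) = 0.3076/(0.3076 + 0.7811) = 0.283.

0.283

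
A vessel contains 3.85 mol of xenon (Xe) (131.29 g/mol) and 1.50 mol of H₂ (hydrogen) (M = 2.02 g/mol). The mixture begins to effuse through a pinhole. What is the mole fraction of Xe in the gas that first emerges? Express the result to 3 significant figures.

0.241

Rate_i ∝ x_i/√M_i (Graham's law weighted by mole fraction), so the effusate composition follows n_i/√M_i.
Mole fraction of Xe in the effusate = (n_Xe/√M_Xe) / (n_Xe/√M_Xe + n_H₂/√M_H₂)
= (3.85/√131.29) / (3.85/√131.29 + 1.50/√2.02) = 0.3360/(0.3360 + 1.055) = 0.241.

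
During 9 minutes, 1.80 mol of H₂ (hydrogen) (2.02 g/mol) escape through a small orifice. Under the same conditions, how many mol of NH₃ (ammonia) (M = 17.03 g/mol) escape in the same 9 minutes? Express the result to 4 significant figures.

Using Graham's law: rate_NH₃/rate_H₂ = √(M_H₂/M_NH₃) = √(2.02/17.03) = √0.1186 = 0.3444.
So the amount for NH₃ is 1.80 × 0.3444 = 0.6199 mol.

0.6199 mol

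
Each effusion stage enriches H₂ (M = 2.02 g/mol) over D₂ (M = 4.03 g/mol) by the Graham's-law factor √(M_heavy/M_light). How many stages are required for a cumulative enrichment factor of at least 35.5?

Single-stage factor α = √(4.03/2.02), so ln α = ½ ln(1.99505) = 0.3453.
Need α^N ≥ 35.5 ⇒ N ≥ ln(35.5) / ln α = 3.570 / 0.3453 = 10.34.
So at least 11 stages are needed.

11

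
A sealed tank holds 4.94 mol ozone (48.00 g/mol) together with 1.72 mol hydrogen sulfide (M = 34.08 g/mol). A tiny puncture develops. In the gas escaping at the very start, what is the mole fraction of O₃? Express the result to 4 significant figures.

Rate_i ∝ x_i/√M_i (Graham's law weighted by mole fraction), so the effusate composition follows n_i/√M_i.
So x_O₃ in the escaping gas = (n_O₃/√M_O₃) / Σ(n_i/√M_i)
= (4.94/√48.00) / (4.94/√48.00 + 1.72/√34.08) = 0.7130/(0.7130 + 0.2946) = 0.7076.

0.7076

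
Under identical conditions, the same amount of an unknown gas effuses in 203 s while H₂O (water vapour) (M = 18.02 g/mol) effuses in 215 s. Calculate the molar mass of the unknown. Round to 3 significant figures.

By Graham's law, t_X/t_H₂O = √(M_X/M_H₂O).
203/215 = 0.9442 = √(M_X/18.02)
M_X = 18.02 × 0.9442² = 18.02 × 0.8915 = 16.1 g/mol

16.1 g/mol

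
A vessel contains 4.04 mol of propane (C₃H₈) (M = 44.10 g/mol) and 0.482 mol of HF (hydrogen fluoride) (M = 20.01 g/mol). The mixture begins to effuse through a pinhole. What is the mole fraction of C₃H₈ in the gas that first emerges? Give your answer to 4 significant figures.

The effusion rate of species i is ∝ p_i/√M_i ∝ n_i/√M_i.
x_C₃H₈(eff) = (n_C₃H₈/√M_C₃H₈) / (n_C₃H₈/√M_C₃H₈ + n_HF/√M_HF)
= (4.04/√44.10) / (4.04/√44.10 + 0.482/√20.01) = 0.6084/(0.6084 + 0.1078) = 0.8495.

0.8495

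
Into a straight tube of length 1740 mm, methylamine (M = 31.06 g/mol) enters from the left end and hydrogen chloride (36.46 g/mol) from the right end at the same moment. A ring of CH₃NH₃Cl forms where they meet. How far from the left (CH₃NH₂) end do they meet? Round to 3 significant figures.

905 mm

The fronts meet when d_CH₃NH₂ + d_HCl = L with d_CH₃NH₂/d_HCl = √(M_HCl/M_CH₃NH₂) (Graham's law). Here √(M_HCl/M_CH₃NH₂) = √(36.46/31.06) = 1.083.
With d_CH₃NH₂ + d_HCl = 1740 mm, d_HCl = 1740/(1 + 1.083) = 835.2 mm.
d_CH₃NH₂ = 1740 − 835.2 = 905 mm.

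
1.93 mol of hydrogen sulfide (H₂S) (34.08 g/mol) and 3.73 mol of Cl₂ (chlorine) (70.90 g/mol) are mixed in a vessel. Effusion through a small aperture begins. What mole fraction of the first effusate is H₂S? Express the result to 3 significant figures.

0.427

Effusion rate of each component ∝ n_i/√M_i (partial pressure × 1/√M).
x_H₂S(eff) = (n_H₂S/√M_H₂S) / (n_H₂S/√M_H₂S + n_Cl₂/√M_Cl₂)
= (1.93/√34.08) / (1.93/√34.08 + 3.73/√70.90) = 0.3306/(0.3306 + 0.4430) = 0.427.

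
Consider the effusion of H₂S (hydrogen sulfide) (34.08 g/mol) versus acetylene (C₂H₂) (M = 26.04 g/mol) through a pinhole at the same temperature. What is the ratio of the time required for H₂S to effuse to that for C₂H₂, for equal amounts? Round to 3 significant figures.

1.14

Using Graham's law: t_H₂S/t_C₂H₂ = √(M_H₂S/M_C₂H₂) = √(34.08/26.04) = √1.309 = 1.14.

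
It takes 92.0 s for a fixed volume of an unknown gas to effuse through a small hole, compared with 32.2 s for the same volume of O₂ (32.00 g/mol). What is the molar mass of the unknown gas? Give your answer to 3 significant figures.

261 g/mol

Using Graham's law: t_X/t_O₂ = √(M_X/M_O₂).
92.0/32.2 = 2.857 = √(M_X/32.00)
M_X = 32.00 × 2.857² = 32.00 × 8.163 = 261 g/mol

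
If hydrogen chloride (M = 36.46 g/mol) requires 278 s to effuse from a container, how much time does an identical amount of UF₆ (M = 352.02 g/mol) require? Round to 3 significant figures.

864 s

From Graham's law, t_UF₆/t_HCl = √(M_UF₆/M_HCl) = √(352.02/36.46) = √9.655 = 3.107.
So the time for UF₆ is 278 × 3.107 = 864 s.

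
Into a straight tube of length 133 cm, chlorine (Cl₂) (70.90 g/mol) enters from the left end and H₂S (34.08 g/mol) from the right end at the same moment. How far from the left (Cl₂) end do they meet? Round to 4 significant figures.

Graham's law gives d_Cl₂/d_H₂S = rate_Cl₂/rate_H₂S = √(M_H₂S/M_Cl₂) = √(34.08/70.90) = 0.6933.
With d_Cl₂ + d_H₂S = 133 cm, d_H₂S = 133/(1 + 0.6933) = 78.54 cm.
d_Cl₂ = 133 − 78.54 = 54.46 cm.

54.46 cm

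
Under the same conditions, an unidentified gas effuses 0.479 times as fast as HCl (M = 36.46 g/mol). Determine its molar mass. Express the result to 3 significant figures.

Using Graham's law: rate_X/rate_HCl = √(M_HCl/M_X).
0.479 = √(36.46/M_X)
M_X = 36.46 / 0.479² = 36.46 / 0.2294 = 159 g/mol

159 g/mol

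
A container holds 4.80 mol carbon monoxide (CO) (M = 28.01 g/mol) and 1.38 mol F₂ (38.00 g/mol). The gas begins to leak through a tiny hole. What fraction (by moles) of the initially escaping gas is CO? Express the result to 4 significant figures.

Effusion rate of each component ∝ n_i/√M_i (partial pressure × 1/√M).
x_CO(eff) = (n_CO/√M_CO) / (n_CO/√M_CO + n_F₂/√M_F₂)
= (4.80/√28.01) / (4.80/√28.01 + 1.38/√38.00) = 0.9070/(0.9070 + 0.2239) = 0.8020.

0.8020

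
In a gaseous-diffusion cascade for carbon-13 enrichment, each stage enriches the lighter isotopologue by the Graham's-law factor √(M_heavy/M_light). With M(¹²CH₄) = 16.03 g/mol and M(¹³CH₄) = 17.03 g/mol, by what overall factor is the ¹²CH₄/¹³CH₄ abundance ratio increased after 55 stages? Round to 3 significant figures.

5.28

After 55 stages the ratio has grown by (√(17.03/16.03))^55 = (17.03/16.03)^(55/2).
= 1.06238^(55/2) = 5.28.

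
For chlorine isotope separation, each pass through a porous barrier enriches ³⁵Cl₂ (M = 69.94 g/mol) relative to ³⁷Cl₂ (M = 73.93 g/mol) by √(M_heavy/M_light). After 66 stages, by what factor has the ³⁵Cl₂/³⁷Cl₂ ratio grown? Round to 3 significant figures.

After 66 stages the ratio has grown by (√(73.93/69.94))^66 = (73.93/69.94)^(66/2).
= 1.05705^33 = 6.24.

6.24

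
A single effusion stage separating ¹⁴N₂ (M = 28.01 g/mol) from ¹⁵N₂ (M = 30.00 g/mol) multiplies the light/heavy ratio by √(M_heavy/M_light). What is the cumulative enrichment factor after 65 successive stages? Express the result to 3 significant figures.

Each stage multiplies the ratio by α = √(30.00/28.01), so after 65 stages the overall factor is α^65 = (30.00/28.01)^(65/2).
= 1.07105^(65/2) = 9.31.

9.31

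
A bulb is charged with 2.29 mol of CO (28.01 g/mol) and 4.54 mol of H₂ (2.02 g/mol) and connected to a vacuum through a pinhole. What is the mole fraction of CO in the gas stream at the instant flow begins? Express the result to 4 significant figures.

0.1193

Effusion rate of each component ∝ n_i/√M_i (partial pressure × 1/√M).
x_CO(eff) = (n_CO/√M_CO) / (n_CO/√M_CO + n_H₂/√M_H₂)
= (2.29/√28.01) / (2.29/√28.01 + 4.54/√2.02) = 0.4327/(0.4327 + 3.194) = 0.1193.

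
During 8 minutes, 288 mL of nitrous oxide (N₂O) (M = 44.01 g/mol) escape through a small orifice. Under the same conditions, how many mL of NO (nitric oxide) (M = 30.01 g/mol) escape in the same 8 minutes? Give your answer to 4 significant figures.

Since effusion rate ∝ 1/√M, rate_NO/rate_N₂O = √(M_N₂O/M_NO) = √(44.01/30.01) = √1.467 = 1.211.
So the volume for NO is 288 × 1.211 = 348.8 mL.

348.8 mL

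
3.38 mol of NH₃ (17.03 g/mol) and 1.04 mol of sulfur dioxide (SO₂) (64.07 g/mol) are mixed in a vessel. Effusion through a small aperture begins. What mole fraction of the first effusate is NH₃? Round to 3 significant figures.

Effusion rate of each component ∝ n_i/√M_i (partial pressure × 1/√M).
x_NH₃(eff) = (n_NH₃/√M_NH₃) / (n_NH₃/√M_NH₃ + n_SO₂/√M_SO₂)
= (3.38/√17.03) / (3.38/√17.03 + 1.04/√64.07) = 0.8190/(0.8190 + 0.1299) = 0.863.

0.863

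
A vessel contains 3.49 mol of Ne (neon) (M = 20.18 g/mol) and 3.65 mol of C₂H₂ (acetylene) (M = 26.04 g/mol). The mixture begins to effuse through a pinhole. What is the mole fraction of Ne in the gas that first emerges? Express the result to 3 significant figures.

Each component's effusion rate ∝ (its partial pressure)·(1/√M) ∝ n_i/√M_i.
Mole fraction of Ne in the effusate = (n_Ne/√M_Ne) / (n_Ne/√M_Ne + n_C₂H₂/√M_C₂H₂)
= (3.49/√20.18) / (3.49/√20.18 + 3.65/√26.04) = 0.7769/(0.7769 + 0.7153) = 0.521.

0.521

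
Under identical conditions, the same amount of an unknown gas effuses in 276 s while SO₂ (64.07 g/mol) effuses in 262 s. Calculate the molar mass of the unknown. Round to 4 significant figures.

71.10 g/mol

Using Graham's law: t_X/t_SO₂ = √(M_X/M_SO₂).
276/262 = 1.053 = √(M_X/64.07)
M_X = 64.07 × 1.053² = 64.07 × 1.110 = 71.10 g/mol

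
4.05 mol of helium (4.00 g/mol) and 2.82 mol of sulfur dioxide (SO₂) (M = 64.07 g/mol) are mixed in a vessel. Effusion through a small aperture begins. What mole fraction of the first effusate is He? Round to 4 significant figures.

0.8518

The effusion rate of species i is ∝ p_i/√M_i ∝ n_i/√M_i.
So x_He in the escaping gas = (n_He/√M_He) / Σ(n_i/√M_i)
= (4.05/√4.00) / (4.05/√4.00 + 2.82/√64.07) = 2.025/(2.025 + 0.3523) = 0.8518.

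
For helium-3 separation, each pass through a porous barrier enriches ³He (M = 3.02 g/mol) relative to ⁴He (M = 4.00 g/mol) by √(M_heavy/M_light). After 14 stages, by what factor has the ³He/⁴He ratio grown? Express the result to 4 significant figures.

After 14 stages the ratio has grown by (√(4.00/3.02))^14 = (4.00/3.02)^(14/2).
= 1.32450^7 = 7.151.

7.151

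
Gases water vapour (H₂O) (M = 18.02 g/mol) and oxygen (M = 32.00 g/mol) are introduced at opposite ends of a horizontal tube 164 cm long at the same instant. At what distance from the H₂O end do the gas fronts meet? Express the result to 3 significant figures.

Graham's law gives d_H₂O/d_O₂ = rate_H₂O/rate_O₂ = √(M_O₂/M_H₂O) = √(32.00/18.02) = 1.333.
With d_H₂O + d_O₂ = 164 cm, d_O₂ = 164/(1 + 1.333) = 70.31 cm.
d_H₂O = 164 − 70.31 = 93.7 cm.

93.7 cm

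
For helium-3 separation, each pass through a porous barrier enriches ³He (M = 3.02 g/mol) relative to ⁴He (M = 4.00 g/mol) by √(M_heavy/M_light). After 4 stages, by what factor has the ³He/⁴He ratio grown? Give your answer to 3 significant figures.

1.75

After 4 stages the ratio has grown by (√(4.00/3.02))^4 = (4.00/3.02)^(4/2).
= 1.32450^2 = 1.75.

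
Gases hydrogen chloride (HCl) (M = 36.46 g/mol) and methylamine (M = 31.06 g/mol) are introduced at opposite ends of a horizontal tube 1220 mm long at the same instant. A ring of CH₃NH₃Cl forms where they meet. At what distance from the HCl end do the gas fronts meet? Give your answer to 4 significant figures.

Distances travelled in equal time are proportional to diffusion rates, so d_HCl/d_CH₃NH₂ = √(M_CH₃NH₂/M_HCl) = √(31.06/36.46) = 0.9230.
With d_HCl + d_CH₃NH₂ = 1220 mm, d_CH₃NH₂ = 1220/(1 + 0.9230) = 634.4 mm.
d_HCl = 1220 − 634.4 = 585.6 mm.

585.6 mm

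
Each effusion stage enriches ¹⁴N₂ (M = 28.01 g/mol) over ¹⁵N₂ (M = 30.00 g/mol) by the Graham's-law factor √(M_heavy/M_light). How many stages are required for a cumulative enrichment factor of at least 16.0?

With α = √(30.00/28.01) per stage, ln α = ½ ln(1.07105) = 0.03432.
Need α^N ≥ 16.0 ⇒ N ≥ ln(16.0) / ln α = 2.773 / 0.03432 = 80.79.
Minimum whole number of stages: N = 81.

81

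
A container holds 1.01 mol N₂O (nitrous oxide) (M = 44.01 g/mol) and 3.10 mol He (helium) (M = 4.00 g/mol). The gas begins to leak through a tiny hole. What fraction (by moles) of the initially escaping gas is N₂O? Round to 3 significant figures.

0.0894

Effusion rate of each component ∝ n_i/√M_i (partial pressure × 1/√M).
Mole fraction of N₂O in the effusate = (n_N₂O/√M_N₂O) / (n_N₂O/√M_N₂O + n_He/√M_He)
= (1.01/√44.01) / (1.01/√44.01 + 3.10/√4.00) = 0.1522/(0.1522 + 1.550) = 0.0894.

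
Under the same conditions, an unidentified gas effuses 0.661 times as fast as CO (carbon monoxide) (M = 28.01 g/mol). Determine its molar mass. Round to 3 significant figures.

64.1 g/mol

Since effusion rate ∝ 1/√M, rate_X/rate_CO = √(M_CO/M_X).
0.661 = √(28.01/M_X)
M_X = 28.01 / 0.661² = 28.01 / 0.4369 = 64.1 g/mol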